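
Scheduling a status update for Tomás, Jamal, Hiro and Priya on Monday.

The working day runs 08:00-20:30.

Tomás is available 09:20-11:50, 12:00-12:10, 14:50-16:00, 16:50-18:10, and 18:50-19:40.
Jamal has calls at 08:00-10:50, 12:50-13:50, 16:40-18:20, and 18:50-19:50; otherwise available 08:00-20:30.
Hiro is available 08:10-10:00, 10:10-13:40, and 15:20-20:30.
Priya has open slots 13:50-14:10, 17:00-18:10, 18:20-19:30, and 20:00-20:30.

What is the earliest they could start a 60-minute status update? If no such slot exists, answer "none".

Jamal free within 08:00–20:30: 10:50–12:50, 13:50–16:40, 18:20–18:50, 19:50–20:30.
Tomás ∩ Jamal: 10:50–11:50, 12:00–12:10, 14:50–16:00.
Tomás ∩ Jamal ∩ Hiro: 10:50–11:50, 12:00–12:10, 15:20–16:00.
Tomás ∩ Jamal ∩ Hiro ∩ Priya: (none).
Windows ≥ 60 min: (none).

none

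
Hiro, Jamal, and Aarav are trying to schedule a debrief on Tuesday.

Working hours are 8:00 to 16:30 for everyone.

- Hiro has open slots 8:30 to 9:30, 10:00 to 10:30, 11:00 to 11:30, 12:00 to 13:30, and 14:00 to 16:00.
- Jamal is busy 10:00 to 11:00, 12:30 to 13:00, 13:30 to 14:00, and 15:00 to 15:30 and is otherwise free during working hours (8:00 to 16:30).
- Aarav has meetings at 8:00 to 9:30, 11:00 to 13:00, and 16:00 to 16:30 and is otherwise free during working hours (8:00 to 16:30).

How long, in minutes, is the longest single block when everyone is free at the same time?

Jamal free within 08:00–16:30: 08:00–10:00, 11:00–12:30, 13:00–13:30, 14:00–15:00, 15:30–16:30.
Aarav free within 08:00–16:30: 09:30–11:00, 13:00–16:00.
Hiro ∩ Jamal: 08:30–09:30, 11:00–11:30, 12:00–12:30, 13:00–13:30, 14:00–15:00, 15:30–16:00.
Hiro ∩ Jamal ∩ Aarav: 13:00–13:30, 14:00–15:00, 15:30–16:00.
Common window lengths: 30, 60, 30 min; longest is 60.

60 minutes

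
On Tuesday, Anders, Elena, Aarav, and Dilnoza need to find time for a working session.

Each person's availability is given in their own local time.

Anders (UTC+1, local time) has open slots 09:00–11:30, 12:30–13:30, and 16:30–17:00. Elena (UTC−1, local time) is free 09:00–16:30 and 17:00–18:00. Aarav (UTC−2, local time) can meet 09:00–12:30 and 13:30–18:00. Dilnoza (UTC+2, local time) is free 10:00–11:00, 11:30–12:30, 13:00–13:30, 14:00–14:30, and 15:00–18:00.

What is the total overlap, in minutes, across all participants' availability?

Anders → UTC: 08:00–10:30, 11:30–12:30, 15:30–16:00.
Elena → UTC: 10:00–17:30, 18:00–19:00.
Aarav → UTC: 11:00–14:30, 15:30–20:00.
Dilnoza → UTC: 08:00–09:00, 09:30–10:30, 11:00–11:30, 12:00–12:30, 13:00–16:00.
Anders ∩ Elena: 10:00–10:30, 11:30–12:30, 15:30–16:00.
Anders ∩ Elena ∩ Aarav: 11:30–12:30, 15:30–16:00.
Anders ∩ Elena ∩ Aarav ∩ Dilnoza: 12:00–12:30, 15:30–16:00.
Total common minutes: 30 + 30 = 60.

60 minutes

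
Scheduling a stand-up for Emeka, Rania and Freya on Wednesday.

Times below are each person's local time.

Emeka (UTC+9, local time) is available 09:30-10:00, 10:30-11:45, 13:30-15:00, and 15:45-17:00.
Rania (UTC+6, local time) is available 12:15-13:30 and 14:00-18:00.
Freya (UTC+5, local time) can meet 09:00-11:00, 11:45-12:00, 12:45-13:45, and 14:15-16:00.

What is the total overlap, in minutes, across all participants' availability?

15 minutes

Emeka → UTC: 00:30–01:00, 01:30–02:45, 04:30–06:00, 06:45–08:00.
Rania → UTC: 06:15–07:30, 08:00–12:00.
Freya → UTC: 04:00–06:00, 06:45–07:00, 07:45–08:45, 09:15–11:00.
Emeka ∩ Rania: 06:45–07:30.
Emeka ∩ Rania ∩ Freya: 06:45–07:00.
Total common minutes: 15.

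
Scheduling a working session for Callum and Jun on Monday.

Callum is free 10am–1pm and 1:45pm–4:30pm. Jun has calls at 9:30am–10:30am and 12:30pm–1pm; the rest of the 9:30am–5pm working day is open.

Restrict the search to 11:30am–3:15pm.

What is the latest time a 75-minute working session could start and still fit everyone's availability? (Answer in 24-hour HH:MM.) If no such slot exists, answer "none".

14:00

Jun free within 09:30–17:00: 10:30–12:30, 13:00–17:00.
Callum ∩ Jun: 10:30–12:30, 13:45–16:30.
Restricted to 11:30–15:15: 11:30–12:30, 13:45–15:15.
Windows ≥ 75 min: 13:45–15:15.
Latest start in the last window 13:45–15:15 is 15:15 − 75 min = 14:00.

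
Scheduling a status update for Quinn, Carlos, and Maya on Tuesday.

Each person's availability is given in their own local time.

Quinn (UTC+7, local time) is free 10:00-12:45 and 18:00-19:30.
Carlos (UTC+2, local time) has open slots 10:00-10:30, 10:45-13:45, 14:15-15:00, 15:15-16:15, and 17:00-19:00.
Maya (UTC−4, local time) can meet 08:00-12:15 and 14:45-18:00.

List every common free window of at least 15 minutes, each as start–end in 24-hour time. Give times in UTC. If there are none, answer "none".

Quinn → UTC: 03:00–05:45, 11:00–12:30.
Carlos → UTC: 08:00–08:30, 08:45–11:45, 12:15–13:00, 13:15–14:15, 15:00–17:00.
Maya → UTC: 12:00–16:15, 18:45–22:00.
Quinn ∩ Carlos: 11:00–11:45, 12:15–12:30.
Quinn ∩ Carlos ∩ Maya: 12:15–12:30.
Windows ≥ 15 min: 12:15–12:30.

12:15–12:30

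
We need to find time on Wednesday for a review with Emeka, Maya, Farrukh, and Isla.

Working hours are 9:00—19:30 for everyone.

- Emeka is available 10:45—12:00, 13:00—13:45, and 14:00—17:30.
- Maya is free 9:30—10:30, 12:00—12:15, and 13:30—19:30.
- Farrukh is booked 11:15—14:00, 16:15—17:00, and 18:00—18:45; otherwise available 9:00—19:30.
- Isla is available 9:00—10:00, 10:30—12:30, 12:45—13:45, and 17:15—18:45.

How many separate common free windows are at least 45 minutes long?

0

Farrukh free within 09:00–19:30: 09:00–11:15, 14:00–16:15, 17:00–18:00, 18:45–19:30.
Emeka ∩ Maya: 13:30–13:45, 14:00–17:30.
Emeka ∩ Maya ∩ Farrukh: 14:00–16:15, 17:00–17:30.
Emeka ∩ Maya ∩ Farrukh ∩ Isla: 17:15–17:30.
Windows ≥ 45 min: (none).
That's 0 windows.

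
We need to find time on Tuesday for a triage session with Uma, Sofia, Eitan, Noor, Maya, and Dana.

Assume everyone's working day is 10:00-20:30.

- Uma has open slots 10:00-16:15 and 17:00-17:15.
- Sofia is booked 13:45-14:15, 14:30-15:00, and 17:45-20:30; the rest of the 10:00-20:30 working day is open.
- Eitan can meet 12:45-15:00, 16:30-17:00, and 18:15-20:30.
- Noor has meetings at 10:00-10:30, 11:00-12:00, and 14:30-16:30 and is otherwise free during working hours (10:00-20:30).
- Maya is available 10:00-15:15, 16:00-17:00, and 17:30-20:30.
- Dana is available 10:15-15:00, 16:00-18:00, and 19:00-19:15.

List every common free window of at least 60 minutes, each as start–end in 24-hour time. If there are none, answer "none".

Sofia free within 10:00–20:30: 10:00–13:45, 14:15–14:30, 15:00–17:45.
Noor free within 10:00–20:30: 10:30–11:00, 12:00–14:30, 16:30–20:30.
Uma ∩ Sofia: 10:00–13:45, 14:15–14:30, 15:00–16:15, 17:00–17:15.
Uma ∩ Sofia ∩ Eitan: 12:45–13:45, 14:15–14:30.
Uma ∩ Sofia ∩ Eitan ∩ Noor: 12:45–13:45, 14:15–14:30.
Uma ∩ Sofia ∩ Eitan ∩ Noor ∩ Maya: 12:45–13:45, 14:15–14:30.
Uma ∩ Sofia ∩ Eitan ∩ Noor ∩ Maya ∩ Dana: 12:45–13:45, 14:15–14:30.
Windows ≥ 60 min: 12:45–13:45.

12:45–13:45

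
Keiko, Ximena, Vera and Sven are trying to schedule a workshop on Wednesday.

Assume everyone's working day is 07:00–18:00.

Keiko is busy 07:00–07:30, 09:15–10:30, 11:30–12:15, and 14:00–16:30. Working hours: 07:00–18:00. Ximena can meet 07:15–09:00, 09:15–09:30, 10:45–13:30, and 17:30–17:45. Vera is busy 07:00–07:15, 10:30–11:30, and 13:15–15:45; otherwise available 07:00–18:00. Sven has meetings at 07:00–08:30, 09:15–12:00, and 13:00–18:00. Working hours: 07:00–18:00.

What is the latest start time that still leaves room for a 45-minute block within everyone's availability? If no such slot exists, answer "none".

Keiko free within 07:00–18:00: 07:30–09:15, 10:30–11:30, 12:15–14:00, 16:30–18:00.
Vera free within 07:00–18:00: 07:15–10:30, 11:30–13:15, 15:45–18:00.
Sven free within 07:00–18:00: 08:30–09:15, 12:00–13:00.
Keiko ∩ Ximena: 07:30–09:00, 10:45–11:30, 12:15–13:30, 17:30–17:45.
Keiko ∩ Ximena ∩ Vera: 07:30–09:00, 12:15–13:15, 17:30–17:45.
Keiko ∩ Ximena ∩ Vera ∩ Sven: 08:30–09:00, 12:15–13:00.
Windows ≥ 45 min: 12:15–13:00.
Latest start in the last window 12:15–13:00 is 13:00 − 45 min = 12:15.

12:15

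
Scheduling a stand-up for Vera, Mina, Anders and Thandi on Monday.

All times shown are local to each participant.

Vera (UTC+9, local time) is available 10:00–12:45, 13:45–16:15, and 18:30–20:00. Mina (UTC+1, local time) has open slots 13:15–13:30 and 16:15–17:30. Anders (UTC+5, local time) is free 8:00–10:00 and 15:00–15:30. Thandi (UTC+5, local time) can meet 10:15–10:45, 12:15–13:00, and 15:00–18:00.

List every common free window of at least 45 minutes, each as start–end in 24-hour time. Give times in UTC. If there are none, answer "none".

none

Vera → UTC: 01:00–03:45, 04:45–07:15, 09:30–11:00.
Mina → UTC: 12:15–12:30, 15:15–16:30.
Anders → UTC: 03:00–05:00, 10:00–10:30.
Thandi → UTC: 05:15–05:45, 07:15–08:00, 10:00–13:00.
Vera ∩ Mina: (none).
Vera ∩ Mina ∩ Anders: (none).
Vera ∩ Mina ∩ Anders ∩ Thandi: (none).
Windows ≥ 45 min: (none).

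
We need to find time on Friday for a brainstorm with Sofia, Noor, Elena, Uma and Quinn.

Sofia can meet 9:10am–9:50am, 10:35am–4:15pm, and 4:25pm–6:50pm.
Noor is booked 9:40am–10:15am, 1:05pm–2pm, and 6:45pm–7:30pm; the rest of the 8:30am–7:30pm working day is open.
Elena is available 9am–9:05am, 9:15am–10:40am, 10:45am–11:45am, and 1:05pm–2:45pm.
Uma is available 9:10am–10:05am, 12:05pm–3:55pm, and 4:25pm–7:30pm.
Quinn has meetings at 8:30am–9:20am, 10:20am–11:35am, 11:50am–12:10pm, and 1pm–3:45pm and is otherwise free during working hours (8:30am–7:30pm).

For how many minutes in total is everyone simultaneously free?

Noor free within 08:30–19:30: 08:30–09:40, 10:15–13:05, 14:00–18:45.
Quinn free within 08:30–19:30: 09:20–10:20, 11:35–11:50, 12:10–13:00, 15:45–19:30.
Sofia ∩ Noor: 09:10–09:40, 10:35–13:05, 14:00–16:15, 16:25–18:45.
Sofia ∩ Noor ∩ Elena: 09:15–09:40, 10:35–10:40, 10:45–11:45, 14:00–14:45.
Sofia ∩ Noor ∩ Elena ∩ Uma: 09:15–09:40, 14:00–14:45.
Sofia ∩ Noor ∩ Elena ∩ Uma ∩ Quinn: 09:20–09:40.
Total common minutes: 20.

20 minutes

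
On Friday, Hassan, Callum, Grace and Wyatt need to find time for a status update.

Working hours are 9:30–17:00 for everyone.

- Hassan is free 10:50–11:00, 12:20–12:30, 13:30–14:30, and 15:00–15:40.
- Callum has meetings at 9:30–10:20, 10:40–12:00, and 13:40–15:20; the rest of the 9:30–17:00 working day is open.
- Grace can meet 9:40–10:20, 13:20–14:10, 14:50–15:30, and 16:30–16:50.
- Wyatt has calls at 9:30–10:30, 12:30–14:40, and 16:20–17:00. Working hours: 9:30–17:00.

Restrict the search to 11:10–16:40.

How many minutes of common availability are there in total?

Callum free within 09:30–17:00: 10:20–10:40, 12:00–13:40, 15:20–17:00.
Wyatt free within 09:30–17:00: 10:30–12:30, 14:40–16:20.
Hassan ∩ Callum: 12:20–12:30, 13:30–13:40, 15:20–15:40.
Hassan ∩ Callum ∩ Grace: 13:30–13:40, 15:20–15:30.
Hassan ∩ Callum ∩ Grace ∩ Wyatt: 15:20–15:30.
Restricted to 11:10–16:40: 15:20–15:30.
Total common minutes: 10.

10 minutes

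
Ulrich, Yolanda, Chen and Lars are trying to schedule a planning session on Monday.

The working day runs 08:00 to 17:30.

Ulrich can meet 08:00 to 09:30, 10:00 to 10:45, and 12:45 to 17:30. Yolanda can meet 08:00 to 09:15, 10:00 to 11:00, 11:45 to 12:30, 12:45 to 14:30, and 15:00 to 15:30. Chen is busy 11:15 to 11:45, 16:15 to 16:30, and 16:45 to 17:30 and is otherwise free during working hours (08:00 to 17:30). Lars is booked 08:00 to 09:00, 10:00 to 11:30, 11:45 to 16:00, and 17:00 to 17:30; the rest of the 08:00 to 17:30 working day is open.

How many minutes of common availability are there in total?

Chen free within 08:00–17:30: 08:00–11:15, 11:45–16:15, 16:30–16:45.
Lars free within 08:00–17:30: 09:00–10:00, 11:30–11:45, 16:00–17:00.
Ulrich ∩ Yolanda: 08:00–09:15, 10:00–10:45, 12:45–14:30, 15:00–15:30.
Ulrich ∩ Yolanda ∩ Chen: 08:00–09:15, 10:00–10:45, 12:45–14:30, 15:00–15:30.
Ulrich ∩ Yolanda ∩ Chen ∩ Lars: 09:00–09:15.
Total common minutes: 15.

15 minutes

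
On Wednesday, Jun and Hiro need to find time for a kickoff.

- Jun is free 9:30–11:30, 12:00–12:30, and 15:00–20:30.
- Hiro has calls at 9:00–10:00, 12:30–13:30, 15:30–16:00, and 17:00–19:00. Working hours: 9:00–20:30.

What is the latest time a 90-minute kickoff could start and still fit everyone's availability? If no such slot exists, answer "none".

19:00

Hiro free within 09:00–20:30: 10:00–12:30, 13:30–15:30, 16:00–17:00, 19:00–20:30.
Jun ∩ Hiro: 10:00–11:30, 12:00–12:30, 15:00–15:30, 16:00–17:00, 19:00–20:30.
Windows ≥ 90 min: 10:00–11:30, 19:00–20:30.
Latest start in the last window 19:00–20:30 is 20:30 − 90 min = 19:00.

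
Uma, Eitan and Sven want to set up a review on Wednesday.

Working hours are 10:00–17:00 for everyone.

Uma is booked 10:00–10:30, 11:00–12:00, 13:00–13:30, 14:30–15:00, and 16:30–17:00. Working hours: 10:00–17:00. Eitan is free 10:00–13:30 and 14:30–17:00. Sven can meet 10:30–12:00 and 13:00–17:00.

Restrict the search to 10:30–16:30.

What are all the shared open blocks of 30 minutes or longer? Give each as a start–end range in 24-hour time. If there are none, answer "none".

10:30–11:00, 15:00–16:30

Uma free within 10:00–17:00: 10:30–11:00, 12:00–13:00, 13:30–14:30, 15:00–16:30.
Uma ∩ Eitan: 10:30–11:00, 12:00–13:00, 15:00–16:30.
Uma ∩ Eitan ∩ Sven: 10:30–11:00, 15:00–16:30.
Restricted to 10:30–16:30: 10:30–11:00, 15:00–16:30.
Windows ≥ 30 min: 10:30–11:00, 15:00–16:30.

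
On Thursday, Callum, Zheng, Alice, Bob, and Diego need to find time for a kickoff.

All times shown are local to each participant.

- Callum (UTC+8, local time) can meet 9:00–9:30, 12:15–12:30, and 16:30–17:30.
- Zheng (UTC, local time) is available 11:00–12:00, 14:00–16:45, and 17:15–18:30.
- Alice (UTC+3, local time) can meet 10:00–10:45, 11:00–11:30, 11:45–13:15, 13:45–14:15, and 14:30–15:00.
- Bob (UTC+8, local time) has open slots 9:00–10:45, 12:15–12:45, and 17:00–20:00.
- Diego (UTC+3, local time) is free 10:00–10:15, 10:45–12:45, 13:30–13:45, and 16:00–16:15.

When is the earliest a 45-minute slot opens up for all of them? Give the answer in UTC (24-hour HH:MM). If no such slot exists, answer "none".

none

Callum → UTC: 01:00–01:30, 04:15–04:30, 08:30–09:30.
Zheng → UTC: 11:00–12:00, 14:00–16:45, 17:15–18:30.
Alice → UTC: 07:00–07:45, 08:00–08:30, 08:45–10:15, 10:45–11:15, 11:30–12:00.
Bob → UTC: 01:00–02:45, 04:15–04:45, 09:00–12:00.
Diego → UTC: 07:00–07:15, 07:45–09:45, 10:30–10:45, 13:00–13:15.
Callum ∩ Zheng: (none).
Callum ∩ Zheng ∩ Alice: (none).
Callum ∩ Zheng ∩ Alice ∩ Bob: (none).
Callum ∩ Zheng ∩ Alice ∩ Bob ∩ Diego: (none).
Windows ≥ 45 min: (none).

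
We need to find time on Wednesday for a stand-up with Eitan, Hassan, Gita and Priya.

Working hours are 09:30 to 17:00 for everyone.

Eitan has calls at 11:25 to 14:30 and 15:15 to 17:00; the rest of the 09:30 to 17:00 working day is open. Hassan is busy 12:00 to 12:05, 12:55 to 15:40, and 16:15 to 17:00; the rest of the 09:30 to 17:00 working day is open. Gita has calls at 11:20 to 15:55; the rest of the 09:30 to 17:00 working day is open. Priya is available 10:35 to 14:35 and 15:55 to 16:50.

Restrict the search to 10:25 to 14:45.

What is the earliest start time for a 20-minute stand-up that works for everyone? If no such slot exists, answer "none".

10:35

Eitan free within 09:30–17:00: 09:30–11:25, 14:30–15:15.
Hassan free within 09:30–17:00: 09:30–12:00, 12:05–12:55, 15:40–16:15.
Gita free within 09:30–17:00: 09:30–11:20, 15:55–17:00.
Eitan ∩ Hassan: 09:30–11:25.
Eitan ∩ Hassan ∩ Gita: 09:30–11:20.
Eitan ∩ Hassan ∩ Gita ∩ Priya: 10:35–11:20.
Restricted to 10:25–14:45: 10:35–11:20.
Windows ≥ 20 min: 10:35–11:20.
Earliest such window starts at 10:35.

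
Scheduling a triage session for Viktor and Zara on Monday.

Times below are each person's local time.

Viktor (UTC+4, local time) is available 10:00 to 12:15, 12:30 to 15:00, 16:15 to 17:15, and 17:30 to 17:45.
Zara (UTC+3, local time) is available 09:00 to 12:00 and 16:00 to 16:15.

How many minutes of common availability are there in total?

180 minutes

Viktor → UTC: 06:00–08:15, 08:30–11:00, 12:15–13:15, 13:30–13:45.
Zara → UTC: 06:00–09:00, 13:00–13:15.
Viktor ∩ Zara: 06:00–08:15, 08:30–09:00, 13:00–13:15.
Total common minutes: 135 + 30 + 15 = 180.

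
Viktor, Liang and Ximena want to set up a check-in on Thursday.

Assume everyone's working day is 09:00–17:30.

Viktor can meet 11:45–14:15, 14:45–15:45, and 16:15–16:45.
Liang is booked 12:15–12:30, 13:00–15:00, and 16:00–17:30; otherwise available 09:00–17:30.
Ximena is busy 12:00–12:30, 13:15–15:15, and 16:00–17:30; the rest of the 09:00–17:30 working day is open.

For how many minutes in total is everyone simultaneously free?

Liang free within 09:00–17:30: 09:00–12:15, 12:30–13:00, 15:00–16:00.
Ximena free within 09:00–17:30: 09:00–12:00, 12:30–13:15, 15:15–16:00.
Viktor ∩ Liang: 11:45–12:15, 12:30–13:00, 15:00–15:45.
Viktor ∩ Liang ∩ Ximena: 11:45–12:00, 12:30–13:00, 15:15–15:45.
Total common minutes: 15 + 30 + 30 = 75.

75 minutes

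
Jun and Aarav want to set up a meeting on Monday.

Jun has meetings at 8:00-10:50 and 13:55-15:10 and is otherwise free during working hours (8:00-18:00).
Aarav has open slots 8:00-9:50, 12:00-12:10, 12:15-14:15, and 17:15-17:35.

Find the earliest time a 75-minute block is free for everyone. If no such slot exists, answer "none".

12:15

Jun free within 08:00–18:00: 10:50–13:55, 15:10–18:00.
Jun ∩ Aarav: 12:00–12:10, 12:15–13:55, 17:15–17:35.
Windows ≥ 75 min: 12:15–13:55.
Earliest such window starts at 12:15.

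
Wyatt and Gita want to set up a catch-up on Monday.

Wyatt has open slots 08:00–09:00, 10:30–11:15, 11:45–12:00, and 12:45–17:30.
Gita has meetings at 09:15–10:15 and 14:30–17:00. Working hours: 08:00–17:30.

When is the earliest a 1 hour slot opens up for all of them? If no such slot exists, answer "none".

Gita free within 08:00–17:30: 08:00–09:15, 10:15–14:30, 17:00–17:30.
Wyatt ∩ Gita: 08:00–09:00, 10:30–11:15, 11:45–12:00, 12:45–14:30, 17:00–17:30.
Windows ≥ 60 min: 08:00–09:00, 12:45–14:30.
Earliest such window starts at 08:00.

08:00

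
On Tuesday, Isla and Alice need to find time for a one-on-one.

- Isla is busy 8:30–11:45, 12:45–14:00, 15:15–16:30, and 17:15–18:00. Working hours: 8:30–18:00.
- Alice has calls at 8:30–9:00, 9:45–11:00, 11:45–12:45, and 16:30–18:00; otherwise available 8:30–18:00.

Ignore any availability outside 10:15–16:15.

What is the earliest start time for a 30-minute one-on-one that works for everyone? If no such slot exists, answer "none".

Isla free within 08:30–18:00: 11:45–12:45, 14:00–15:15, 16:30–17:15.
Alice free within 08:30–18:00: 09:00–09:45, 11:00–11:45, 12:45–16:30.
Isla ∩ Alice: 14:00–15:15.
Restricted to 10:15–16:15: 14:00–15:15.
Windows ≥ 30 min: 14:00–15:15.
Earliest such window starts at 14:00.

14:00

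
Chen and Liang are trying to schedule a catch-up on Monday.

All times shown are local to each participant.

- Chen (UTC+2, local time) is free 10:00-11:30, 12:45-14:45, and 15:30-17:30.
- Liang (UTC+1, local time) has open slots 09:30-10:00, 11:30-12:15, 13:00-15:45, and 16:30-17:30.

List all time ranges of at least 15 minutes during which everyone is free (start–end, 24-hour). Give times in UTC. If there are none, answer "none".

08:30–09:00, 10:45–11:15, 12:00–12:45, 13:30–14:45

Chen → UTC: 08:00–09:30, 10:45–12:45, 13:30–15:30.
Liang → UTC: 08:30–09:00, 10:30–11:15, 12:00–14:45, 15:30–16:30.
Chen ∩ Liang: 08:30–09:00, 10:45–11:15, 12:00–12:45, 13:30–14:45.
Windows ≥ 15 min: 08:30–09:00, 10:45–11:15, 12:00–12:45, 13:30–14:45.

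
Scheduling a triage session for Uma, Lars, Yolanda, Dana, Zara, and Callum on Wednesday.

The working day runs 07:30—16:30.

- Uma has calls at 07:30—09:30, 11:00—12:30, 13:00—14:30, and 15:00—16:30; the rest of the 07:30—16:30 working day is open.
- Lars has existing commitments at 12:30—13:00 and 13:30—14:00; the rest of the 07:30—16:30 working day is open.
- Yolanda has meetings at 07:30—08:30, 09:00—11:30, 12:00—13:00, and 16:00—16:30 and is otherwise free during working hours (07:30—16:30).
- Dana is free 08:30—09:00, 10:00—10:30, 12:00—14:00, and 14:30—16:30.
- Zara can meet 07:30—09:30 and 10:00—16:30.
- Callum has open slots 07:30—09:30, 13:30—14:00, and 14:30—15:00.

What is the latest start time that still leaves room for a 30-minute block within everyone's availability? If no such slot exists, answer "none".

Uma free within 07:30–16:30: 09:30–11:00, 12:30–13:00, 14:30–15:00.
Lars free within 07:30–16:30: 07:30–12:30, 13:00–13:30, 14:00–16:30.
Yolanda free within 07:30–16:30: 08:30–09:00, 11:30–12:00, 13:00–16:00.
Uma ∩ Lars: 09:30–11:00, 14:30–15:00.
Uma ∩ Lars ∩ Yolanda: 14:30–15:00.
Uma ∩ Lars ∩ Yolanda ∩ Dana: 14:30–15:00.
Uma ∩ Lars ∩ Yolanda ∩ Dana ∩ Zara: 14:30–15:00.
Uma ∩ Lars ∩ Yolanda ∩ Dana ∩ Zara ∩ Callum: 14:30–15:00.
Windows ≥ 30 min: 14:30–15:00.
Latest start in the last window 14:30–15:00 is 15:00 − 30 min = 14:30.

14:30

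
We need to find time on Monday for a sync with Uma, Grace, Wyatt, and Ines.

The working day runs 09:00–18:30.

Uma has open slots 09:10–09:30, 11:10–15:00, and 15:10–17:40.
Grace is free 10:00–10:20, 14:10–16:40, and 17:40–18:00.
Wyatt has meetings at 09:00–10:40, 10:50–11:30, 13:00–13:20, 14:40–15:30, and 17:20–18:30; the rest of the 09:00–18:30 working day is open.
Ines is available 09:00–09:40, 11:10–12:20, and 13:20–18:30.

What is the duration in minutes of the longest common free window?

Wyatt free within 09:00–18:30: 10:40–10:50, 11:30–13:00, 13:20–14:40, 15:30–17:20.
Uma ∩ Grace: 14:10–15:00, 15:10–16:40.
Uma ∩ Grace ∩ Wyatt: 14:10–14:40, 15:30–16:40.
Uma ∩ Grace ∩ Wyatt ∩ Ines: 14:10–14:40, 15:30–16:40.
Common window lengths: 30, 70 min; longest is 70.

70 minutes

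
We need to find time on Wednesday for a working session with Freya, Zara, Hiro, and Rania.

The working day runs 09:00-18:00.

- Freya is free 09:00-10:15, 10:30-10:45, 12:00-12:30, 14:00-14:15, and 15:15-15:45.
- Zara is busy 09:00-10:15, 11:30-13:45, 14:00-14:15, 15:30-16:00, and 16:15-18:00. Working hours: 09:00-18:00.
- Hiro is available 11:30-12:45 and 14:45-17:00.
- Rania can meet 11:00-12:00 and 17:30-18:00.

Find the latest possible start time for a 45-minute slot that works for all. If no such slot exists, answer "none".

Zara free within 09:00–18:00: 10:15–11:30, 13:45–14:00, 14:15–15:30, 16:00–16:15.
Freya ∩ Zara: 10:30–10:45, 15:15–15:30.
Freya ∩ Zara ∩ Hiro: 15:15–15:30.
Freya ∩ Zara ∩ Hiro ∩ Rania: (none).
Windows ≥ 45 min: (none).

none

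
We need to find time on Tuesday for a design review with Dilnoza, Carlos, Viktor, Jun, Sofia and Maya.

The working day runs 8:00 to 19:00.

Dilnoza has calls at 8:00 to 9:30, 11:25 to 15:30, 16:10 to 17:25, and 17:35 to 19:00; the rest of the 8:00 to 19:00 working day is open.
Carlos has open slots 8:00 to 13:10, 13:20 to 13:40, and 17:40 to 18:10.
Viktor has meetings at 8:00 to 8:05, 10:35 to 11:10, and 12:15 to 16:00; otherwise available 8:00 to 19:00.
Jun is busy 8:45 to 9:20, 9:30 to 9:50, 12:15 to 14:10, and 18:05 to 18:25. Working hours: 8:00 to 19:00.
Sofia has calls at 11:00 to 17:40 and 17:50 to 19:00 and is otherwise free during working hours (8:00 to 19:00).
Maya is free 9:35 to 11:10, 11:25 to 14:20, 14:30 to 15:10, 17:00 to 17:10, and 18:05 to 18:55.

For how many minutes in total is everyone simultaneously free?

45 minutes

Dilnoza free within 08:00–19:00: 09:30–11:25, 15:30–16:10, 17:25–17:35.
Viktor free within 08:00–19:00: 08:05–10:35, 11:10–12:15, 16:00–19:00.
Jun free within 08:00–19:00: 08:00–08:45, 09:20–09:30, 09:50–12:15, 14:10–18:05, 18:25–19:00.
Sofia free within 08:00–19:00: 08:00–11:00, 17:40–17:50.
Dilnoza ∩ Carlos: 09:30–11:25.
Dilnoza ∩ Carlos ∩ Viktor: 09:30–10:35, 11:10–11:25.
Dilnoza ∩ Carlos ∩ Viktor ∩ Jun: 09:50–10:35, 11:10–11:25.
Dilnoza ∩ Carlos ∩ Viktor ∩ Jun ∩ Sofia: 09:50–10:35.
Dilnoza ∩ Carlos ∩ Viktor ∩ Jun ∩ Sofia ∩ Maya: 09:50–10:35.
Total common minutes: 45.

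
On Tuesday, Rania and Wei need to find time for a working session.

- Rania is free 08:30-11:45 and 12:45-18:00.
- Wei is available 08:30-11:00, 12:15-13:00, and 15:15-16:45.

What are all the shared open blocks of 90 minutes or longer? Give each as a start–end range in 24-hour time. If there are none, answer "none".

08:30–11:00, 15:15–16:45

Rania ∩ Wei: 08:30–11:00, 12:45–13:00, 15:15–16:45.
Windows ≥ 90 min: 08:30–11:00, 15:15–16:45.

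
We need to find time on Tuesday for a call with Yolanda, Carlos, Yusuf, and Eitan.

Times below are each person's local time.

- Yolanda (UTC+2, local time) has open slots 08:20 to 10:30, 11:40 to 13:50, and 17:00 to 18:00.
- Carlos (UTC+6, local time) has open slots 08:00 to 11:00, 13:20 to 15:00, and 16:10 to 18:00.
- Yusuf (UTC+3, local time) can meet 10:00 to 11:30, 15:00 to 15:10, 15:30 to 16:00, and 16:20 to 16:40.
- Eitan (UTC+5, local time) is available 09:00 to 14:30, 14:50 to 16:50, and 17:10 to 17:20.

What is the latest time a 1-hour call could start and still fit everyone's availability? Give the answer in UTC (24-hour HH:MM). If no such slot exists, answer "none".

Yolanda → UTC: 06:20–08:30, 09:40–11:50, 15:00–16:00.
Carlos → UTC: 02:00–05:00, 07:20–09:00, 10:10–12:00.
Yusuf → UTC: 07:00–08:30, 12:00–12:10, 12:30–13:00, 13:20–13:40.
Eitan → UTC: 04:00–09:30, 09:50–11:50, 12:10–12:20.
Yolanda ∩ Carlos: 07:20–08:30, 10:10–11:50.
Yolanda ∩ Carlos ∩ Yusuf: 07:20–08:30.
Yolanda ∩ Carlos ∩ Yusuf ∩ Eitan: 07:20–08:30.
Windows ≥ 60 min: 07:20–08:30.
Latest start in the last window 07:20–08:30 is 08:30 − 60 min = 07:30.

07:30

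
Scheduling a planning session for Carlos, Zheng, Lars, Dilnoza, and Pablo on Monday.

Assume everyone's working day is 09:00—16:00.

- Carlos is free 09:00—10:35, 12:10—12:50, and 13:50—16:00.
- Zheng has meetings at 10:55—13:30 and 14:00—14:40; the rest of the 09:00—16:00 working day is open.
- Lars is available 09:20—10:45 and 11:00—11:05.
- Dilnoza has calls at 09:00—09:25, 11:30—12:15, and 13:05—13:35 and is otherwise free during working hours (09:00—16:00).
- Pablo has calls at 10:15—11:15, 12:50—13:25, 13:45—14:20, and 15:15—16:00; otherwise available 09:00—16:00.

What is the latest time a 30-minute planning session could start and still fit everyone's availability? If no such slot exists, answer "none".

Zheng free within 09:00–16:00: 09:00–10:55, 13:30–14:00, 14:40–16:00.
Dilnoza free within 09:00–16:00: 09:25–11:30, 12:15–13:05, 13:35–16:00.
Pablo free within 09:00–16:00: 09:00–10:15, 11:15–12:50, 13:25–13:45, 14:20–15:15.
Carlos ∩ Zheng: 09:00–10:35, 13:50–14:00, 14:40–16:00.
Carlos ∩ Zheng ∩ Lars: 09:20–10:35.
Carlos ∩ Zheng ∩ Lars ∩ Dilnoza: 09:25–10:35.
Carlos ∩ Zheng ∩ Lars ∩ Dilnoza ∩ Pablo: 09:25–10:15.
Windows ≥ 30 min: 09:25–10:15.
Latest start in the last window 09:25–10:15 is 10:15 − 30 min = 09:45.

09:45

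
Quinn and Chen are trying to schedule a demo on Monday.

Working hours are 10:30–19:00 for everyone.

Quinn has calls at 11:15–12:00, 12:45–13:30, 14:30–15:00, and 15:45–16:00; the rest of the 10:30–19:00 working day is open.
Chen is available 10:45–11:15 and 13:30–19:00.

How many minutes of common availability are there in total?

Quinn free within 10:30–19:00: 10:30–11:15, 12:00–12:45, 13:30–14:30, 15:00–15:45, 16:00–19:00.
Quinn ∩ Chen: 10:45–11:15, 13:30–14:30, 15:00–15:45, 16:00–19:00.
Total common minutes: 30 + 60 + 45 + 180 = 315.

315 minutes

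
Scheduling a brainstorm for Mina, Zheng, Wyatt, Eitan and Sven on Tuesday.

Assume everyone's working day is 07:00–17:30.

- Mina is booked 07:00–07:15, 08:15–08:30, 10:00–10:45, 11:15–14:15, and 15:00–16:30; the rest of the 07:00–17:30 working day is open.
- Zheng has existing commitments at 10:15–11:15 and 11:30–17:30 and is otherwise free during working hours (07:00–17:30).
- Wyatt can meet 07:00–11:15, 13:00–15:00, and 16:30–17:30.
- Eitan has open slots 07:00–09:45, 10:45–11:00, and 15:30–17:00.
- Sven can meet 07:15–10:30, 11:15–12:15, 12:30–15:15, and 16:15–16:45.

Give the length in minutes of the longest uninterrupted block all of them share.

75 minutes

Mina free within 07:00–17:30: 07:15–08:15, 08:30–10:00, 10:45–11:15, 14:15–15:00, 16:30–17:30.
Zheng free within 07:00–17:30: 07:00–10:15, 11:15–11:30.
Mina ∩ Zheng: 07:15–08:15, 08:30–10:00.
Mina ∩ Zheng ∩ Wyatt: 07:15–08:15, 08:30–10:00.
Mina ∩ Zheng ∩ Wyatt ∩ Eitan: 07:15–08:15, 08:30–09:45.
Mina ∩ Zheng ∩ Wyatt ∩ Eitan ∩ Sven: 07:15–08:15, 08:30–09:45.
Common window lengths: 60, 75 min; longest is 75.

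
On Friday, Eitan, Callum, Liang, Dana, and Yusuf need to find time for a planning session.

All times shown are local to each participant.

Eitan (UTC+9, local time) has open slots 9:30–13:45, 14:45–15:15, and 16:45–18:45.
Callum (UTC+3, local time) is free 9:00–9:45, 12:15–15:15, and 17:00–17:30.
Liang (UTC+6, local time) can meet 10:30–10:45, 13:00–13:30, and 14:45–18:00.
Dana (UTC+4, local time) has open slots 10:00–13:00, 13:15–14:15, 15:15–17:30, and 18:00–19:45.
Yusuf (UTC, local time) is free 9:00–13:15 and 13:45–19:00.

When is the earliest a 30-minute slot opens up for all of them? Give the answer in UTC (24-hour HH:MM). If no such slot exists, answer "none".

Eitan → UTC: 00:30–04:45, 05:45–06:15, 07:45–09:45.
Callum → UTC: 06:00–06:45, 09:15–12:15, 14:00–14:30.
Liang → UTC: 04:30–04:45, 07:00–07:30, 08:45–12:00.
Dana → UTC: 06:00–09:00, 09:15–10:15, 11:15–13:30, 14:00–15:45.
Yusuf → UTC: 09:00–13:15, 13:45–19:00.
Eitan ∩ Callum: 06:00–06:15, 09:15–09:45.
Eitan ∩ Callum ∩ Liang: 09:15–09:45.
Eitan ∩ Callum ∩ Liang ∩ Dana: 09:15–09:45.
Eitan ∩ Callum ∩ Liang ∩ Dana ∩ Yusuf: 09:15–09:45.
Windows ≥ 30 min: 09:15–09:45.
Earliest such window starts at 09:15.

09:15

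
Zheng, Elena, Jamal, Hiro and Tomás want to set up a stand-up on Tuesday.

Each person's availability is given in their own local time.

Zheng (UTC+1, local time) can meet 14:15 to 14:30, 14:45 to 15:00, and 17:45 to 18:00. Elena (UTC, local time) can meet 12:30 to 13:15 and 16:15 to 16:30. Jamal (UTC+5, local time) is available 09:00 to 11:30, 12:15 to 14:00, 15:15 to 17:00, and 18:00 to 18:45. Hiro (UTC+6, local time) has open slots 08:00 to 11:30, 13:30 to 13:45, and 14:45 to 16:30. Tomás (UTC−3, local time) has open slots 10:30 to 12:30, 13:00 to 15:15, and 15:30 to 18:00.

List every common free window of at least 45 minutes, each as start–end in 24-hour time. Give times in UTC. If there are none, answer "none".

Zheng → UTC: 13:15–13:30, 13:45–14:00, 16:45–17:00.
Elena → UTC: 12:30–13:15, 16:15–16:30.
Jamal → UTC: 04:00–06:30, 07:15–09:00, 10:15–12:00, 13:00–13:45.
Hiro → UTC: 02:00–05:30, 07:30–07:45, 08:45–10:30.
Tomás → UTC: 13:30–15:30, 16:00–18:15, 18:30–21:00.
Zheng ∩ Elena: (none).
Zheng ∩ Elena ∩ Jamal: (none).
Zheng ∩ Elena ∩ Jamal ∩ Hiro: (none).
Zheng ∩ Elena ∩ Jamal ∩ Hiro ∩ Tomás: (none).
Windows ≥ 45 min: (none).

none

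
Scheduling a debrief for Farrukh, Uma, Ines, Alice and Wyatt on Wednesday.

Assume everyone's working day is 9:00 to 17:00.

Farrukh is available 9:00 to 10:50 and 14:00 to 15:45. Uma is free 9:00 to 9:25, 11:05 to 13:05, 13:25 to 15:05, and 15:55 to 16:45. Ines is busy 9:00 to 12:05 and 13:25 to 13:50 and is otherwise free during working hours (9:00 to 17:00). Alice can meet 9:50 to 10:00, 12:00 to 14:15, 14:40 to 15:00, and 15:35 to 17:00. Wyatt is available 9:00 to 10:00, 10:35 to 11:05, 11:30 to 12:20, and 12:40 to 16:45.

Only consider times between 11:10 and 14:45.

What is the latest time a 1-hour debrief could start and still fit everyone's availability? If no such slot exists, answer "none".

Ines free within 09:00–17:00: 12:05–13:25, 13:50–17:00.
Farrukh ∩ Uma: 09:00–09:25, 14:00–15:05.
Farrukh ∩ Uma ∩ Ines: 14:00–15:05.
Farrukh ∩ Uma ∩ Ines ∩ Alice: 14:00–14:15, 14:40–15:00.
Farrukh ∩ Uma ∩ Ines ∩ Alice ∩ Wyatt: 14:00–14:15, 14:40–15:00.
Restricted to 11:10–14:45: 14:00–14:15, 14:40–14:45.
Windows ≥ 60 min: (none).

none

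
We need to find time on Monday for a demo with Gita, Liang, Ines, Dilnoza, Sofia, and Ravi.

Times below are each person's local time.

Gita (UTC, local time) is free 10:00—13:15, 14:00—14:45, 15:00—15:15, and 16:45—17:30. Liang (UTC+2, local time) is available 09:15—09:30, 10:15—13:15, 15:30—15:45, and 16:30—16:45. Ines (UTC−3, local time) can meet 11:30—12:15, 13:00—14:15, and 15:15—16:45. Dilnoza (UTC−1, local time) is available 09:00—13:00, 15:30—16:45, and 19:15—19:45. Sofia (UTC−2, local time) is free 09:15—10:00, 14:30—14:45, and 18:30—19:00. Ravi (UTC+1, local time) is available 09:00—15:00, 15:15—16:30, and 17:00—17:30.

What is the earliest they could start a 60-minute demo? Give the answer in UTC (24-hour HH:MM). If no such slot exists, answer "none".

none

Gita → UTC: 10:00–13:15, 14:00–14:45, 15:00–15:15, 16:45–17:30.
Liang → UTC: 07:15–07:30, 08:15–11:15, 13:30–13:45, 14:30–14:45.
Ines → UTC: 14:30–15:15, 16:00–17:15, 18:15–19:45.
Dilnoza → UTC: 10:00–14:00, 16:30–17:45, 20:15–20:45.
Sofia → UTC: 11:15–12:00, 16:30–16:45, 20:30–21:00.
Ravi → UTC: 08:00–14:00, 14:15–15:30, 16:00–16:30.
Gita ∩ Liang: 10:00–11:15, 14:30–14:45.
Gita ∩ Liang ∩ Ines: 14:30–14:45.
Gita ∩ Liang ∩ Ines ∩ Dilnoza: (none).
Gita ∩ Liang ∩ Ines ∩ Dilnoza ∩ Sofia: (none).
Gita ∩ Liang ∩ Ines ∩ Dilnoza ∩ Sofia ∩ Ravi: (none).
Windows ≥ 60 min: (none).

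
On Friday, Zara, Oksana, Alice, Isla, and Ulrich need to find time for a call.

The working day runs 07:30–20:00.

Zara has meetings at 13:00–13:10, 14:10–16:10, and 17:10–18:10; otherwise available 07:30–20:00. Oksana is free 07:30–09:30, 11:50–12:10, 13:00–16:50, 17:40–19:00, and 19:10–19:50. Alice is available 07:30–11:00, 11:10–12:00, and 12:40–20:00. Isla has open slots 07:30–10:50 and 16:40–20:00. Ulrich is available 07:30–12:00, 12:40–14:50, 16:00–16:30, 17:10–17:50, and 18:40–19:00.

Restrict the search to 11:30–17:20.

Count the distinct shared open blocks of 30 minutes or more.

0

Zara free within 07:30–20:00: 07:30–13:00, 13:10–14:10, 16:10–17:10, 18:10–20:00.
Zara ∩ Oksana: 07:30–09:30, 11:50–12:10, 13:10–14:10, 16:10–16:50, 18:10–19:00, 19:10–19:50.
Zara ∩ Oksana ∩ Alice: 07:30–09:30, 11:50–12:00, 13:10–14:10, 16:10–16:50, 18:10–19:00, 19:10–19:50.
Zara ∩ Oksana ∩ Alice ∩ Isla: 07:30–09:30, 16:40–16:50, 18:10–19:00, 19:10–19:50.
Zara ∩ Oksana ∩ Alice ∩ Isla ∩ Ulrich: 07:30–09:30, 18:40–19:00.
Restricted to 11:30–17:20: (none).
Windows ≥ 30 min: (none).
That's 0 windows.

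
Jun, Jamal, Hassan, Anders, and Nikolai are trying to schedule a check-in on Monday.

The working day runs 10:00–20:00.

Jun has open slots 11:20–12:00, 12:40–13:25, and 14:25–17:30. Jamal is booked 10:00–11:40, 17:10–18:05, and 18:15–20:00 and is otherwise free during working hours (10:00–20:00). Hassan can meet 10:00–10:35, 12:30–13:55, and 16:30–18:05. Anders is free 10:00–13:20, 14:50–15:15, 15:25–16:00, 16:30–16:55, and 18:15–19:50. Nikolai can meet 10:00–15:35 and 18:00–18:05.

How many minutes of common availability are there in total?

Jamal free within 10:00–20:00: 11:40–17:10, 18:05–18:15.
Jun ∩ Jamal: 11:40–12:00, 12:40–13:25, 14:25–17:10.
Jun ∩ Jamal ∩ Hassan: 12:40–13:25, 16:30–17:10.
Jun ∩ Jamal ∩ Hassan ∩ Anders: 12:40–13:20, 16:30–16:55.
Jun ∩ Jamal ∩ Hassan ∩ Anders ∩ Nikolai: 12:40–13:20.
Total common minutes: 40.

40 minutes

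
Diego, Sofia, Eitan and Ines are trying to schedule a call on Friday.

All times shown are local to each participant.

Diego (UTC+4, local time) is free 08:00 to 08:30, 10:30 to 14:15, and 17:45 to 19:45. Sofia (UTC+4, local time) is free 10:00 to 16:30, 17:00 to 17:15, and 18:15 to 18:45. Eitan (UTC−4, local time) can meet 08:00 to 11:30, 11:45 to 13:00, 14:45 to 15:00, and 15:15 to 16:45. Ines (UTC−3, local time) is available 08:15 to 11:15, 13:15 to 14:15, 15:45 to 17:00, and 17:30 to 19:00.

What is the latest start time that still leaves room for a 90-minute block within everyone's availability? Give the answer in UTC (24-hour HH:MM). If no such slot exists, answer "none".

Diego → UTC: 04:00–04:30, 06:30–10:15, 13:45–15:45.
Sofia → UTC: 06:00–12:30, 13:00–13:15, 14:15–14:45.
Eitan → UTC: 12:00–15:30, 15:45–17:00, 18:45–19:00, 19:15–20:45.
Ines → UTC: 11:15–14:15, 16:15–17:15, 18:45–20:00, 20:30–22:00.
Diego ∩ Sofia: 06:30–10:15, 14:15–14:45.
Diego ∩ Sofia ∩ Eitan: 14:15–14:45.
Diego ∩ Sofia ∩ Eitan ∩ Ines: (none).
Windows ≥ 90 min: (none).

none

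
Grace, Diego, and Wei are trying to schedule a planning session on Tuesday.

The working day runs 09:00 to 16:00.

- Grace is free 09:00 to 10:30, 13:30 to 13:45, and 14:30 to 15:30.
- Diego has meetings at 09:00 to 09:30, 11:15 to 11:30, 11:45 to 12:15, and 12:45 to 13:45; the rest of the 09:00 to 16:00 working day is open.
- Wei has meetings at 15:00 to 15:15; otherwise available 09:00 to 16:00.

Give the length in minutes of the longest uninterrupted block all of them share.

60 minutes

Diego free within 09:00–16:00: 09:30–11:15, 11:30–11:45, 12:15–12:45, 13:45–16:00.
Wei free within 09:00–16:00: 09:00–15:00, 15:15–16:00.
Grace ∩ Diego: 09:30–10:30, 14:30–15:30.
Grace ∩ Diego ∩ Wei: 09:30–10:30, 14:30–15:00, 15:15–15:30.
Common window lengths: 60, 30, 15 min; longest is 60.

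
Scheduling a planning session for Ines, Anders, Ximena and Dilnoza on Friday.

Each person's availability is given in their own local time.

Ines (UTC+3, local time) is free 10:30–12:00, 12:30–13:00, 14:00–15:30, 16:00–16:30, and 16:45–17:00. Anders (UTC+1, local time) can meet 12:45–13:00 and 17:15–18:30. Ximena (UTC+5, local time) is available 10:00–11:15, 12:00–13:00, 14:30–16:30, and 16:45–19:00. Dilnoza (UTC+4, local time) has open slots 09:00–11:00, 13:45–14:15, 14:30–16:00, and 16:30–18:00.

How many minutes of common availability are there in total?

Ines → UTC: 07:30–09:00, 09:30–10:00, 11:00–12:30, 13:00–13:30, 13:45–14:00.
Anders → UTC: 11:45–12:00, 16:15–17:30.
Ximena → UTC: 05:00–06:15, 07:00–08:00, 09:30–11:30, 11:45–14:00.
Dilnoza → UTC: 05:00–07:00, 09:45–10:15, 10:30–12:00, 12:30–14:00.
Ines ∩ Anders: 11:45–12:00.
Ines ∩ Anders ∩ Ximena: 11:45–12:00.
Ines ∩ Anders ∩ Ximena ∩ Dilnoza: 11:45–12:00.
Total common minutes: 15.

15 minutes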